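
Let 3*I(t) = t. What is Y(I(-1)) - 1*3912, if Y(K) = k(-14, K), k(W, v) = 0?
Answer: -3912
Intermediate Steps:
I(t) = t/3
Y(K) = 0
Y(I(-1)) - 1*3912 = 0 - 1*3912 = 0 - 3912 = -3912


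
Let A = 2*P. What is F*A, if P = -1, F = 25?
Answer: -50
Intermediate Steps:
A = -2 (A = 2*(-1) = -2)
F*A = 25*(-2) = -50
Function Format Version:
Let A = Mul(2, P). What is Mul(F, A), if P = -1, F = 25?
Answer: -50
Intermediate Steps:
A = -2 (A = Mul(2, -1) = -2)
Mul(F, A) = Mul(25, -2) = -50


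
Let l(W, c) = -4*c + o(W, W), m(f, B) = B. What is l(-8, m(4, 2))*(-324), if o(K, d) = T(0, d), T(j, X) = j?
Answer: 2592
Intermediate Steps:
o(K, d) = 0
l(W, c) = -4*c (l(W, c) = -4*c + 0 = -4*c)
l(-8, m(4, 2))*(-324) = -4*2*(-324) = -8*(-324) = 2592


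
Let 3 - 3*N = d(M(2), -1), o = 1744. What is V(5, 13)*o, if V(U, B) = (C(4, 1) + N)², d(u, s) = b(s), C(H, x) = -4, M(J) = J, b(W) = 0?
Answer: 15696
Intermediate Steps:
d(u, s) = 0
N = 1 (N = 1 - ⅓*0 = 1 + 0 = 1)
V(U, B) = 9 (V(U, B) = (-4 + 1)² = (-3)² = 9)
V(5, 13)*o = 9*1744 = 15696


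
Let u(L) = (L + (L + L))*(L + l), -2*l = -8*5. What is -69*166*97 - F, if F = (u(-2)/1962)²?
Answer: -13200242514/11881 ≈ -1.1110e+6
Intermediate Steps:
l = 20 (l = -(-4)*5 = -½*(-40) = 20)
u(L) = 3*L*(20 + L) (u(L) = (L + (L + L))*(L + 20) = (L + 2*L)*(20 + L) = (3*L)*(20 + L) = 3*L*(20 + L))
F = 36/11881 (F = ((3*(-2)*(20 - 2))/1962)² = ((3*(-2)*18)*(1/1962))² = (-108*1/1962)² = (-6/109)² = 36/11881 ≈ 0.0030300)
-69*166*97 - F = -69*166*97 - 1*36/11881 = -11454*97 - 36/11881 = -1111038 - 36/11881 = -13200242514/11881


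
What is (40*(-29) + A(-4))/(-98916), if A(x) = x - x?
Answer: 290/24729 ≈ 0.011727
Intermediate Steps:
A(x) = 0
(40*(-29) + A(-4))/(-98916) = (40*(-29) + 0)/(-98916) = (-1160 + 0)*(-1/98916) = -1160*(-1/98916) = 290/24729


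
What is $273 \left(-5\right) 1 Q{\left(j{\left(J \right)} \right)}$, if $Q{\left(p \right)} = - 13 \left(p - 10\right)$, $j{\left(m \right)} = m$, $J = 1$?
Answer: $-159705$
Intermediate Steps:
$Q{\left(p \right)} = 130 - 13 p$ ($Q{\left(p \right)} = - 13 \left(-10 + p\right) = 130 - 13 p$)
$273 \left(-5\right) 1 Q{\left(j{\left(J \right)} \right)} = 273 \left(-5\right) 1 \left(130 - 13\right) = 273 \left(- 5 \left(130 - 13\right)\right) = 273 \left(\left(-5\right) 117\right) = 273 \left(-585\right) = -159705$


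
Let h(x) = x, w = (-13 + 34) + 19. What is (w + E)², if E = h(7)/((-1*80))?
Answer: 10195249/6400 ≈ 1593.0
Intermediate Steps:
w = 40 (w = 21 + 19 = 40)
E = -7/80 (E = 7/((-1*80)) = 7/(-80) = 7*(-1/80) = -7/80 ≈ -0.087500)
(w + E)² = (40 - 7/80)² = (3193/80)² = 10195249/6400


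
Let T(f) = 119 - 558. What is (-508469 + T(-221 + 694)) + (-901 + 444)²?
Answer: -300059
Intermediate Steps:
T(f) = -439
(-508469 + T(-221 + 694)) + (-901 + 444)² = (-508469 - 439) + (-901 + 444)² = -508908 + (-457)² = -508908 + 208849 = -300059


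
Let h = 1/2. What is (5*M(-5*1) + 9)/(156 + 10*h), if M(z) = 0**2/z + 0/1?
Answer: 9/161 ≈ 0.055901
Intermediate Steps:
h = 1/2 ≈ 0.50000
M(z) = 0 (M(z) = 0/z + 0*1 = 0 + 0 = 0)
(5*M(-5*1) + 9)/(156 + 10*h) = (5*0 + 9)/(156 + 10*(1/2)) = (0 + 9)/(156 + 5) = 9/161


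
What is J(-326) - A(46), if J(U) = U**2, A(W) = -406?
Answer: 106682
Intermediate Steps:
J(-326) - A(46) = (-326)**2 - 1*(-406) = 106276 + 406 = 106682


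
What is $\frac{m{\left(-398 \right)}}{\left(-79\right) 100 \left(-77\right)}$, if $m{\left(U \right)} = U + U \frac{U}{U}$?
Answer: $- \frac{199}{152075} \approx -0.0013086$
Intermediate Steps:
$m{\left(U \right)} = 2 U$ ($m{\left(U \right)} = U + U 1 = U + U = 2 U$)
$\frac{m{\left(-398 \right)}}{\left(-79\right) 100 \left(-77\right)} = \frac{2 \left(-398\right)}{\left(-79\right) 100 \left(-77\right)} = - \frac{796}{\left(-7900\right) \left(-77\right)} = - \frac{796}{608300} = \left(-796\right) \frac{1}{608300} = - \frac{199}{152075}$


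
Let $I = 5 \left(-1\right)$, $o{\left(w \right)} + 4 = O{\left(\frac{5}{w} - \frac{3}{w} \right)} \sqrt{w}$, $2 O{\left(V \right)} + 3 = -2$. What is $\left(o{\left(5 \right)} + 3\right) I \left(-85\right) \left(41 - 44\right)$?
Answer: $1275 + \frac{6375 \sqrt{5}}{2} \approx 8402.5$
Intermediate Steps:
$O{\left(V \right)} = - \frac{5}{2}$ ($O{\left(V \right)} = - \frac{3}{2} + \frac{1}{2} \left(-2\right) = - \frac{3}{2} - 1 = - \frac{5}{2}$)
$o{\left(w \right)} = -4 - \frac{5 \sqrt{w}}{2}$
$I = -5$
$\left(o{\left(5 \right)} + 3\right) I \left(-85\right) \left(41 - 44\right) = \left(\left(-4 - \frac{5 \sqrt{5}}{2}\right) + 3\right) \left(-5\right) \left(-85\right) \left(41 - 44\right) = \left(-1 - \frac{5 \sqrt{5}}{2}\right) \left(-5\right) \left(-85\right) \left(41 - 44\right) = \left(5 + \frac{25 \sqrt{5}}{2}\right) \left(-85\right) \left(-3\right) = \left(-425 - \frac{2125 \sqrt{5}}{2}\right) \left(-3\right) = 1275 + \frac{6375 \sqrt{5}}{2}$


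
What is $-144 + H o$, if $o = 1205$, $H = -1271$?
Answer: $-1531699$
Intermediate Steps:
$-144 + H o = -144 - 1531555 = -1531699$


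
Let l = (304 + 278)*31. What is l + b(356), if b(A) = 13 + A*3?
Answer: 19123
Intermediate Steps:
b(A) = 13 + 3*A
l = 18042 (l = 582*31 = 18042)
l + b(356) = 18042 + (13 + 3*356) = 18042 + (13 + 1068) = 18042 + 1081 = 19123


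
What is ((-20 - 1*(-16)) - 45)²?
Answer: 2401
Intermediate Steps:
((-20 - 1*(-16)) - 45)² = ((-20 + 16) - 45)² = (-4 - 45)² = (-49)² = 2401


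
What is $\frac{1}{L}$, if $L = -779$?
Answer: $- \frac{1}{779} \approx -0.0012837$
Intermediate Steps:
$\frac{1}{L} = \frac{1}{-779} = - \frac{1}{779}$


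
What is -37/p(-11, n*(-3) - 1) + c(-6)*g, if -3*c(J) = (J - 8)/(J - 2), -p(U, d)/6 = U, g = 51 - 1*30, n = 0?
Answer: -1691/132 ≈ -12.811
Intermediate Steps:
g = 21 (g = 51 - 30 = 21)
p(U, d) = -6*U
c(J) = -(-8 + J)/(3*(-2 + J)) (c(J) = -(J - 8)/(3*(J - 2)) = -(-8 + J)/(3*(-2 + J)))
-37/p(-11, n*(-3) - 1) + c(-6)*g = -37/((-6*(-11))) + ((8 - 1*(-6))/(3*(-2 - 6)))*21 = -37/66 + ((⅓)*(8 + 6)/(-8))*21 = -37*1/66 + ((⅓)*(-⅛)*14)*21 = -37/66 - 7/12*21 = -37/66 - 49/4 = -1691/132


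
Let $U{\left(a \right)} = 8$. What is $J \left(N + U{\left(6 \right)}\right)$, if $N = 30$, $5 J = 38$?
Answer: $\frac{1444}{5} \approx 288.8$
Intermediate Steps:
$J = \frac{38}{5}$ ($J = \frac{1}{5} \cdot 38 = \frac{38}{5} \approx 7.6$)
$J \left(N + U{\left(6 \right)}\right) = \frac{38 \left(30 + 8\right)}{5} = \frac{38}{5} \cdot 38 = \frac{1444}{5}$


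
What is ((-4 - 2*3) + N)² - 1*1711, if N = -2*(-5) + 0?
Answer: -1711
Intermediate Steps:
N = 10 (N = 10 + 0 = 10)
((-4 - 2*3) + N)² - 1*1711 = ((-4 - 2*3) + 10)² - 1*1711 = ((-4 - 6) + 10)² - 1711 = (-10 + 10)² - 1711 = 0² - 1711 = 0 - 1711 = -1711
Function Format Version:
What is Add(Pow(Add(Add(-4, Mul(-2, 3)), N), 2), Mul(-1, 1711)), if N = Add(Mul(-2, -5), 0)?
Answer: -1711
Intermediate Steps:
N = 10 (N = Add(10, 0) = 10)
Add(Pow(Add(Add(-4, Mul(-2, 3)), N), 2), Mul(-1, 1711)) = Add(Pow(Add(Add(-4, Mul(-2, 3)), 10), 2), Mul(-1, 1711)) = Add(Pow(Add(Add(-4, -6), 10), 2), -1711) = Add(Pow(Add(-10, 10), 2), -1711) = Add(Pow(0, 2), -1711) = Add(0, -1711) = -1711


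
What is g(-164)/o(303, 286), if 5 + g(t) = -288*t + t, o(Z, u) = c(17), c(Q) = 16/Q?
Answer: 800071/16 ≈ 50004.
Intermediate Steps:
o(Z, u) = 16/17
g(t) = -5 - 287*t (g(t) = -5 + (-288*t + t) = -5 - 287*t)
g(-164)/o(303, 286) = (-5 - 287*(-164))/(16/17) = (-5 + 47068)*(17/16) = 47063*(17/16) = 800071/16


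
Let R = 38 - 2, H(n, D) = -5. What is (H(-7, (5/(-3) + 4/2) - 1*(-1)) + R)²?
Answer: 961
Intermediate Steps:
R = 36
(H(-7, (5/(-3) + 4/2) - 1*(-1)) + R)² = (-5 + 36)² = 31² = 961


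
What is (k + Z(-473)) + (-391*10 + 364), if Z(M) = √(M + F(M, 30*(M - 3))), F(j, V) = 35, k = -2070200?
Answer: -2073746 + I*√438 ≈ -2.0737e+6 + 20.928*I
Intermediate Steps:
Z(M) = √(35 + M) (Z(M) = √(M + 35) = √(35 + M))
(k + Z(-473)) + (-391*10 + 364) = (-2070200 + √(35 - 473)) + (-391*10 + 364) = (-2070200 + √(-438)) + (-3910 + 364) = (-2070200 + I*√438) - 3546 = -2073746 + I*√438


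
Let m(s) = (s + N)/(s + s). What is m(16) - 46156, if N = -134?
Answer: -738555/16 ≈ -46160.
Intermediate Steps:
m(s) = (-134 + s)/(2*s) (m(s) = (s - 134)/(s + s) = (-134 + s)/((2*s)) = (-134 + s)*(1/(2*s)) = (-134 + s)/(2*s))
m(16) - 46156 = (½)*(-134 + 16)/16 - 46156 = (½)*(1/16)*(-118) - 46156 = -59/16 - 46156 = -738555/16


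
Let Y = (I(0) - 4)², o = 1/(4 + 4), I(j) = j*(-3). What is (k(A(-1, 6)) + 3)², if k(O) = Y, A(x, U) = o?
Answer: 361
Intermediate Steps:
I(j) = -3*j
o = ⅛ (o = 1/8 = ⅛ ≈ 0.12500)
A(x, U) = ⅛
Y = 16 (Y = (-3*0 - 4)² = (0 - 4)² = (-4)² = 16)
k(O) = 16
(k(A(-1, 6)) + 3)² = (16 + 3)² = 19² = 361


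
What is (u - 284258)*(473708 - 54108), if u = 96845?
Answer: -78638494800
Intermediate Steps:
(u - 284258)*(473708 - 54108) = (96845 - 284258)*(473708 - 54108) = -187413*419600 = -78638494800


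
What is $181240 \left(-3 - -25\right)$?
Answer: $3987280$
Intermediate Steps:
$181240 \left(-3 - -25\right) = 181240 \left(-3 + 25\right) = 181240 \cdot 22 = 3987280$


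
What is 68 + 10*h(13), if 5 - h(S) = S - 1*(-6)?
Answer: -72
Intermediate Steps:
h(S) = -1 - S (h(S) = 5 - (S - 1*(-6)) = 5 - (S + 6) = 5 - (6 + S) = 5 + (-6 - S) = -1 - S)
68 + 10*h(13) = 68 + 10*(-1 - 1*13) = 68 + 10*(-1 - 13) = 68 + 10*(-14) = 68 - 140 = -72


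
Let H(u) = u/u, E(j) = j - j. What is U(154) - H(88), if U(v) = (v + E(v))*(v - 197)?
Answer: -6623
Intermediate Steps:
E(j) = 0
H(u) = 1
U(v) = v*(-197 + v) (U(v) = (v + 0)*(v - 197) = v*(-197 + v))
U(154) - H(88) = 154*(-197 + 154) - 1*1 = 154*(-43) - 1 = -6622 - 1 = -6623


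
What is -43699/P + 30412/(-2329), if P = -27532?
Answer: -735528213/64122028 ≈ -11.471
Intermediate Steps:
-43699/P + 30412/(-2329) = -43699/(-27532) + 30412/(-2329) = -43699*(-1/27532) + 30412*(-1/2329) = 43699/27532 - 30412/2329 = -735528213/64122028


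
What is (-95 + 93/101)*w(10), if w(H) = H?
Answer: -95020/101 ≈ -940.79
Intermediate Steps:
(-95 + 93/101)*w(10) = (-95 + 93/101)*10 = -9502/101*10 = -95020/101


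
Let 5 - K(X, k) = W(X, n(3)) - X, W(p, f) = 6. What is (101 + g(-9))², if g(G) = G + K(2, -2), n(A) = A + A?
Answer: 8649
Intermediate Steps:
n(A) = 2*A
K(X, k) = -1 + X (K(X, k) = 5 - (6 - X) = 5 + (-6 + X) = -1 + X)
g(G) = 1 + G (g(G) = G + (-1 + 2) = G + 1 = 1 + G)
(101 + g(-9))² = (101 + (1 - 9))² = (101 - 8)² = 93² = 8649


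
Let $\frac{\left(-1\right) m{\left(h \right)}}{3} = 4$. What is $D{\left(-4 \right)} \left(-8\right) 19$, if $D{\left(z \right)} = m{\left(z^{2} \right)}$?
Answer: $1824$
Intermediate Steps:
$m{\left(h \right)} = -12$ ($m{\left(h \right)} = \left(-3\right) 4 = -12$)
$D{\left(z \right)} = -12$
$D{\left(-4 \right)} \left(-8\right) 19 = \left(-12\right) \left(-8\right) 19 = 96 \cdot 19 = 1824$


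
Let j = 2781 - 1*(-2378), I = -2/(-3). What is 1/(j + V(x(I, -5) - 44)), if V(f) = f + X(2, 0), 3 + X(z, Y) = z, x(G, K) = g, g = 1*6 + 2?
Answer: 1/5122 ≈ 0.00019524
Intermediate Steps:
g = 8 (g = 6 + 2 = 8)
I = ⅔ (I = -2*(-⅓) = ⅔ ≈ 0.66667)
x(G, K) = 8
j = 5159 (j = 2781 + 2378 = 5159)
X(z, Y) = -3 + z
V(f) = -1 + f (V(f) = f + (-3 + 2) = f - 1 = -1 + f)
1/(j + V(x(I, -5) - 44)) = 1/(5159 + (-1 + (8 - 44))) = 1/(5159 + (-1 - 36)) = 1/(5159 - 37) = 1/5122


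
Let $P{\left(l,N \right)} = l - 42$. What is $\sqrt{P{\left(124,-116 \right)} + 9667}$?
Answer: $\sqrt{9749} \approx 98.737$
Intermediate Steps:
$P{\left(l,N \right)} = -42 + l$
$\sqrt{P{\left(124,-116 \right)} + 9667} = \sqrt{\left(-42 + 124\right) + 9667} = \sqrt{82 + 9667} = \sqrt{9749}$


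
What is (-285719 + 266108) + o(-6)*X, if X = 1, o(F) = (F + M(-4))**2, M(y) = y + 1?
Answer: -19530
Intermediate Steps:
M(y) = 1 + y
o(F) = (-3 + F)**2 (o(F) = (F + (1 - 4))**2 = (F - 3)**2 = (-3 + F)**2)
(-285719 + 266108) + o(-6)*X = (-285719 + 266108) + (-3 - 6)**2*1 = -19611 + (-9)**2*1 = -19611 + 81*1 = -19611 + 81 = -19530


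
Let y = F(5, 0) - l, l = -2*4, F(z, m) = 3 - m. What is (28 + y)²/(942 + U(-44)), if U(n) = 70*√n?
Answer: 716391/551482 - 53235*I*√11/275741 ≈ 1.299 - 0.64031*I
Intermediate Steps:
l = -8
y = 11 (y = (3 - 1*0) - 1*(-8) = (3 + 0) + 8 = 3 + 8 = 11)
(28 + y)²/(942 + U(-44)) = (28 + 11)²/(942 + 70*√(-44)) = 39²/(942 + 70*(2*I*√11)) = 1521/(942 + 140*I*√11)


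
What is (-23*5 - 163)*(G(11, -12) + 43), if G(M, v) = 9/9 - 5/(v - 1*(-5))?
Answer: -87014/7 ≈ -12431.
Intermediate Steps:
G(M, v) = 1 - 5/(5 + v) (G(M, v) = 9*(1/9) - 5/(v + 5) = 1 - 5/(5 + v))
(-23*5 - 163)*(G(11, -12) + 43) = (-23*5 - 163)*(-12/(5 - 12) + 43) = (-115 - 163)*(-12/(-7) + 43) = -278*(-12*(-1/7) + 43) = -278*(12/7 + 43) = -278*313/7 = -87014/7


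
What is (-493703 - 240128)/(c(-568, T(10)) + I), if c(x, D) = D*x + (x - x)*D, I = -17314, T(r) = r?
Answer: 733831/22994 ≈ 31.914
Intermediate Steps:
c(x, D) = D*x (c(x, D) = D*x + 0*D = D*x + 0 = D*x)
(-493703 - 240128)/(c(-568, T(10)) + I) = (-493703 - 240128)/(10*(-568) - 17314) = -733831/(-5680 - 17314) = -733831/(-22994) = -733831*(-1/22994) = 733831/22994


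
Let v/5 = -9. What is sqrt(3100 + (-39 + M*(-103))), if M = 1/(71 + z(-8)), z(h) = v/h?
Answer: sqrt(1149723797)/613 ≈ 55.314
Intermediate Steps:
v = -45 (v = 5*(-9) = -45)
z(h) = -45/h
M = 8/613 (M = 1/(71 - 45/(-8)) = 1/(71 - 45*(-1/8)) = 1/(71 + 45/8) = 1/(613/8) = 8/613 ≈ 0.013051)
sqrt(3100 + (-39 + M*(-103))) = sqrt(3100 + (-39 + (8/613)*(-103))) = sqrt(3100 + (-39 - 824/613)) = sqrt(3100 - 24731/613) = sqrt(1875569/613) = sqrt(1149723797)/613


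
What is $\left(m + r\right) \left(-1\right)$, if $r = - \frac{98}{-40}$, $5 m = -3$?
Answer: $- \frac{37}{20} \approx -1.85$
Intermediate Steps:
$m = - \frac{3}{5}$ ($m = \frac{1}{5} \left(-3\right) = - \frac{3}{5} \approx -0.6$)
$r = \frac{49}{20}$ ($r = \left(-98\right) \left(- \frac{1}{40}\right) = \frac{49}{20} \approx 2.45$)
$\left(m + r\right) \left(-1\right) = \left(- \frac{3}{5} + \frac{49}{20}\right) \left(-1\right) = \frac{37}{20} \left(-1\right) = - \frac{37}{20}$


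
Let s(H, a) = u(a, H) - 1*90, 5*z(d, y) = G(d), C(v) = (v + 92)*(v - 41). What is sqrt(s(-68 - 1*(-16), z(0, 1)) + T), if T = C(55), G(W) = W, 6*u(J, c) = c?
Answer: sqrt(17634)/3 ≈ 44.264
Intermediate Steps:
u(J, c) = c/6
C(v) = (-41 + v)*(92 + v) (C(v) = (92 + v)*(-41 + v) = (-41 + v)*(92 + v))
z(d, y) = d/5
T = 2058 (T = -3772 + 55**2 + 51*55 = -3772 + 3025 + 2805 = 2058)
s(H, a) = -90 + H/6 (s(H, a) = H/6 - 1*90 = H/6 - 90 = -90 + H/6)
sqrt(s(-68 - 1*(-16), z(0, 1)) + T) = sqrt((-90 + (-68 - 1*(-16))/6) + 2058) = sqrt((-90 + (-68 + 16)/6) + 2058) = sqrt((-90 + (1/6)*(-52)) + 2058) = sqrt((-90 - 26/3) + 2058) = sqrt(-296/3 + 2058) = sqrt(5878/3) = sqrt(17634)/3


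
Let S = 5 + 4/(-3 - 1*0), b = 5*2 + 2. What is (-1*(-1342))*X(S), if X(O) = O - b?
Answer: -33550/3 ≈ -11183.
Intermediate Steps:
b = 12 (b = 10 + 2 = 12)
S = 11/3 (S = 5 + 4/(-3 + 0) = 5 + 4/(-3) = 5 + 4*(-1/3) = 5 - 4/3 = 11/3 ≈ 3.6667)
X(O) = -12 + O (X(O) = O - 1*12 = O - 12 = -12 + O)
(-1*(-1342))*X(S) = (-1*(-1342))*(-12 + 11/3) = 1342*(-25/3) = -33550/3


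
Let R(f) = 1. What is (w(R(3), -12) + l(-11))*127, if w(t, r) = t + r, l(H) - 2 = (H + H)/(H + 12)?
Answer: -3937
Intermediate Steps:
l(H) = 2 + 2*H/(12 + H) (l(H) = 2 + (H + H)/(H + 12) = 2 + (2*H)/(12 + H) = 2 + 2*H/(12 + H))
w(t, r) = r + t
(w(R(3), -12) + l(-11))*127 = ((-12 + 1) + 4*(6 - 11)/(12 - 11))*127 = (-11 + 4*(-5)/1)*127 = (-11 + 4*1*(-5))*127 = (-11 - 20)*127 = -31*127 = -3937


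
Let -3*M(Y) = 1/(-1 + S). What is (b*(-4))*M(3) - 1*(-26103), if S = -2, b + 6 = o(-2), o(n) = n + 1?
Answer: 234955/9 ≈ 26106.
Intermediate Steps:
o(n) = 1 + n
b = -7 (b = -6 + (1 - 2) = -6 - 1 = -7)
M(Y) = 1/9 (M(Y) = -1/(3*(-1 - 2)) = -1/3/(-3) = -1/3*(-1/3) = 1/9)
(b*(-4))*M(3) - 1*(-26103) = -7*(-4)*(1/9) - 1*(-26103) = 28*(1/9) + 26103 = 28/9 + 26103 = 234955/9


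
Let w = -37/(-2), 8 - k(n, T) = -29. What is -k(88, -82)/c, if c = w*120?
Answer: -1/60 ≈ -0.016667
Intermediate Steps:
k(n, T) = 37 (k(n, T) = 8 - 1*(-29) = 8 + 29 = 37)
w = 37/2 (w = -37*(-½) = 37/2 ≈ 18.500)
c = 2220 (c = (37/2)*120 = 2220)
-k(88, -82)/c = -37/2220 = -1*1/60 = -1/60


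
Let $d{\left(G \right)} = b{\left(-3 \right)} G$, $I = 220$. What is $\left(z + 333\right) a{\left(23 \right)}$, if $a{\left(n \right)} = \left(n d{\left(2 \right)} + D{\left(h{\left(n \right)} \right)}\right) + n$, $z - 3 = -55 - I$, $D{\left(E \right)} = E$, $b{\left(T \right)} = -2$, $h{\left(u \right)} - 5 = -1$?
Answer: $-3965$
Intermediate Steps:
$h{\left(u \right)} = 4$ ($h{\left(u \right)} = 5 - 1 = 4$)
$d{\left(G \right)} = - 2 G$
$z = -272$ ($z = 3 - 275 = -272$)
$a{\left(n \right)} = 4 - 3 n$ ($a{\left(n \right)} = \left(n \left(\left(-2\right) 2\right) + 4\right) + n = \left(n \left(-4\right) + 4\right) + n = \left(- 4 n + 4\right) + n = \left(4 - 4 n\right) + n = 4 - 3 n$)
$\left(z + 333\right) a{\left(23 \right)} = \left(-272 + 333\right) \left(4 - 69\right) = 61 \left(4 - 69\right) = 61 \left(-65\right) = -3965$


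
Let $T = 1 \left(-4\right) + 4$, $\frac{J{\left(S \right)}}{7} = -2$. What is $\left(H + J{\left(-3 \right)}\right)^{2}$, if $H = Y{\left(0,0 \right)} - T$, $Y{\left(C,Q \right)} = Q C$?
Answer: $196$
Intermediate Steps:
$Y{\left(C,Q \right)} = C Q$
$J{\left(S \right)} = -14$ ($J{\left(S \right)} = 7 \left(-2\right) = -14$)
$T = 0$ ($T = -4 + 4 = 0$)
$H = 0$ ($H = 0 \cdot 0 - 0 = 0 + 0 = 0$)
$\left(H + J{\left(-3 \right)}\right)^{2} = \left(0 - 14\right)^{2} = \left(-14\right)^{2} = 196$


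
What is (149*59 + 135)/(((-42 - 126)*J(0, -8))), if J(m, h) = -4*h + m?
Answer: -4463/2688 ≈ -1.6603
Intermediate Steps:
J(m, h) = m - 4*h
(149*59 + 135)/(((-42 - 126)*J(0, -8))) = (149*59 + 135)/(((-42 - 126)*(0 - 4*(-8)))) = (8791 + 135)/((-168*(0 + 32))) = 8926/((-168*32)) = 8926/(-5376) = 8926*(-1/5376) = -4463/2688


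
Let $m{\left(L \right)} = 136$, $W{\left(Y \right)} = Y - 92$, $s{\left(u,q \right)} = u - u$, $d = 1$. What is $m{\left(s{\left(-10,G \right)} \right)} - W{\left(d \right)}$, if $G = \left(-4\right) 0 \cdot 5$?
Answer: $227$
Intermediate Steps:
$G = 0$ ($G = 0 \cdot 5 = 0$)
$s{\left(u,q \right)} = 0$
$W{\left(Y \right)} = -92 + Y$
$m{\left(s{\left(-10,G \right)} \right)} - W{\left(d \right)} = 136 - \left(-92 + 1\right) = 136 - -91 = 136 + 91 = 227$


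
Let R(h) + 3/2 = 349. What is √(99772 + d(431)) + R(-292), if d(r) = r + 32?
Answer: 695/2 + √100235 ≈ 664.10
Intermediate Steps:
d(r) = 32 + r
R(h) = 695/2 (R(h) = -3/2 + 349 = 695/2)
√(99772 + d(431)) + R(-292) = √(99772 + (32 + 431)) + 695/2 = √(99772 + 463) + 695/2 = √100235 + 695/2 = 695/2 + √100235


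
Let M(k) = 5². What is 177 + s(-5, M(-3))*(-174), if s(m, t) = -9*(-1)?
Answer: -1389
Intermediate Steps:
M(k) = 25
s(m, t) = 9
177 + s(-5, M(-3))*(-174) = 177 + 9*(-174) = 177 - 1566 = -1389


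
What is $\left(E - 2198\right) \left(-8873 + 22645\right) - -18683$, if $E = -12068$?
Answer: $-196452669$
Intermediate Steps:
$\left(E - 2198\right) \left(-8873 + 22645\right) - -18683 = \left(-12068 - 2198\right) \left(-8873 + 22645\right) - -18683 = \left(-14266\right) 13772 + 18683 = -196471352 + 18683 = -196452669$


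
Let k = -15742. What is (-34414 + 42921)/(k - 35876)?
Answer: -8507/51618 ≈ -0.16481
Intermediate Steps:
(-34414 + 42921)/(k - 35876) = (-34414 + 42921)/(-15742 - 35876) = 8507/(-51618) = 8507*(-1/51618) = -8507/51618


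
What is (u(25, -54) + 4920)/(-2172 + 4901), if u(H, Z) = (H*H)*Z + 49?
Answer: -28781/2729 ≈ -10.546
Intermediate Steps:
u(H, Z) = 49 + Z*H**2 (u(H, Z) = H**2*Z + 49 = Z*H**2 + 49 = 49 + Z*H**2)
(u(25, -54) + 4920)/(-2172 + 4901) = ((49 - 54*25**2) + 4920)/(-2172 + 4901) = ((49 - 54*625) + 4920)/2729 = ((49 - 33750) + 4920)*(1/2729) = (-33701 + 4920)*(1/2729) = -28781*1/2729 = -28781/2729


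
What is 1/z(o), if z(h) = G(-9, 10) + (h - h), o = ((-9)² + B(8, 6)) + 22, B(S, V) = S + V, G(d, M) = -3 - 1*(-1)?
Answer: -½ ≈ -0.50000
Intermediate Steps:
G(d, M) = -2 (G(d, M) = -3 + 1 = -2)
o = 117 (o = ((-9)² + (8 + 6)) + 22 = (81 + 14) + 22 = 95 + 22 = 117)
z(h) = -2 (z(h) = -2 + (h - h) = -2 + 0 = -2)
1/z(o) = 1/(-2) = -½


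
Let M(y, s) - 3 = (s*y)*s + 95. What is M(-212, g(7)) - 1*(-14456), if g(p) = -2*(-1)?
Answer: 13706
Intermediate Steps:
g(p) = 2
M(y, s) = 98 + y*s² (M(y, s) = 3 + ((s*y)*s + 95) = 3 + (y*s² + 95) = 3 + (95 + y*s²) = 98 + y*s²)
M(-212, g(7)) - 1*(-14456) = (98 - 212*2²) - 1*(-14456) = (98 - 212*4) + 14456 = (98 - 848) + 14456 = -750 + 14456 = 13706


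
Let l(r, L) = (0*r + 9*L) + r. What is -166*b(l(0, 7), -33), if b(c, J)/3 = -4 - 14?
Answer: 8964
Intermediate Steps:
l(r, L) = r + 9*L (l(r, L) = (0 + 9*L) + r = 9*L + r = r + 9*L)
b(c, J) = -54 (b(c, J) = 3*(-4 - 14) = 3*(-18) = -54)
-166*b(l(0, 7), -33) = -166*(-54) = 8964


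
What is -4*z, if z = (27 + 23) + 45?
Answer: -380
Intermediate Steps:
z = 95 (z = 50 + 45 = 95)
-4*z = -4*95 = -380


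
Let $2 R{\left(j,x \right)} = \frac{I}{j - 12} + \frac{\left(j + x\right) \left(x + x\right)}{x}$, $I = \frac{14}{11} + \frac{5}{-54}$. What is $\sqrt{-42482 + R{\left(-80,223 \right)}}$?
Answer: $\frac{i \sqrt{3512260390155}}{9108} \approx 205.76 i$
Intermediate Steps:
$I = \frac{701}{594}$ ($I = 14 \cdot \frac{1}{11} + 5 \left(- \frac{1}{54}\right) = \frac{14}{11} - \frac{5}{54} = \frac{701}{594} \approx 1.1801$)
$R{\left(j,x \right)} = j + x + \frac{701}{1188 \left(-12 + j\right)}$ ($R{\left(j,x \right)} = \frac{\frac{701}{594 \left(j - 12\right)} + \frac{\left(j + x\right) \left(x + x\right)}{x}}{2} = \frac{\frac{701}{594 \left(-12 + j\right)} + \frac{\left(j + x\right) 2 x}{x}}{2} = \frac{\frac{701}{594 \left(-12 + j\right)} + \frac{2 x \left(j + x\right)}{x}}{2} = \frac{\frac{701}{594 \left(-12 + j\right)} + \left(2 j + 2 x\right)}{2} = \frac{2 j + 2 x + \frac{701}{594 \left(-12 + j\right)}}{2} = j + x + \frac{701}{1188 \left(-12 + j\right)}$)
$\sqrt{-42482 + R{\left(-80,223 \right)}} = \sqrt{-42482 + \frac{\frac{701}{1188} + \left(-80\right)^{2} - -960 - 2676 - 17840}{-12 - 80}} = \sqrt{-42482 + \frac{\frac{701}{1188} + 6400 + 960 - 2676 - 17840}{-92}} = \sqrt{-42482 - - \frac{15628627}{109296}} = \sqrt{-42482 + \frac{15628627}{109296}} = \sqrt{- \frac{4627484045}{109296}} = \frac{i \sqrt{3512260390155}}{9108}$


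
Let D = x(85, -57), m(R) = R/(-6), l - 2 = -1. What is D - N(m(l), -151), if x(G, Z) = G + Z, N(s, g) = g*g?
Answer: -22773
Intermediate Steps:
l = 1 (l = 2 - 1 = 1)
m(R) = -R/6 (m(R) = R*(-1/6) = -R/6)
N(s, g) = g**2
D = 28 (D = 85 - 57 = 28)
D - N(m(l), -151) = 28 - 1*(-151)**2 = 28 - 1*22801 = 28 - 22801 = -22773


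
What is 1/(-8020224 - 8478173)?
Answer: -1/16498397 ≈ -6.0612e-8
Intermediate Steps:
1/(-8020224 - 8478173) = 1/(-16498397) = -1/16498397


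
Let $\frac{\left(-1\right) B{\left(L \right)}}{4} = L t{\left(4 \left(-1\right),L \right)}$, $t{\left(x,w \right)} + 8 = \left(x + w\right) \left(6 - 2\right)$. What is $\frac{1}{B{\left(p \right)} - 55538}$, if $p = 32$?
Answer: $- \frac{1}{68850} \approx -1.4524 \cdot 10^{-5}$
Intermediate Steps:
$t{\left(x,w \right)} = -8 + 4 w + 4 x$ ($t{\left(x,w \right)} = -8 + \left(x + w\right) \left(6 - 2\right) = -8 + \left(w + x\right) 4 = -8 + \left(4 w + 4 x\right) = -8 + 4 w + 4 x$)
$B{\left(L \right)} = - 4 L \left(-24 + 4 L\right)$ ($B{\left(L \right)} = - 4 L \left(-8 + 4 L + 4 \cdot 4 \left(-1\right)\right) = - 4 L \left(-8 + 4 L + 4 \left(-4\right)\right) = - 4 L \left(-8 + 4 L - 16\right) = - 4 L \left(-24 + 4 L\right)$)
$\frac{1}{B{\left(p \right)} - 55538} = \frac{1}{16 \cdot 32 \left(6 - 32\right) - 55538} = \frac{1}{16 \cdot 32 \left(-26\right) - 55538} = \frac{1}{-13312 - 55538} = \frac{1}{-68850} = - \frac{1}{68850}$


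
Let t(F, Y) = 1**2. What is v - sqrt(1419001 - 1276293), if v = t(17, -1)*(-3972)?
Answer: -3972 - 2*sqrt(35677) ≈ -4349.8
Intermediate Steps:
t(F, Y) = 1
v = -3972 (v = 1*(-3972) = -3972)
v - sqrt(1419001 - 1276293) = -3972 - sqrt(1419001 - 1276293) = -3972 - sqrt(142708) = -3972 - 2*sqrt(35677)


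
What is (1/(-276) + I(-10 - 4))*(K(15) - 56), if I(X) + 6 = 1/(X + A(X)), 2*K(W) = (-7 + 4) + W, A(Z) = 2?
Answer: 7000/23 ≈ 304.35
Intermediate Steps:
K(W) = -3/2 + W/2 (K(W) = ((-7 + 4) + W)/2 = (-3 + W)/2 = -3/2 + W/2)
I(X) = -6 + 1/(2 + X) (I(X) = -6 + 1/(X + 2) = -6 + 1/(2 + X))
(1/(-276) + I(-10 - 4))*(K(15) - 56) = (1/(-276) + (-11 - 6*(-10 - 4))/(2 + (-10 - 4)))*((-3/2 + (1/2)*15) - 56) = (-1/276 + (-11 - 6*(-14))/(2 - 14))*((-3/2 + 15/2) - 56) = (-1/276 + (-11 + 84)/(-12))*(6 - 56) = (-1/276 - 1/12*73)*(-50) = (-1/276 - 73/12)*(-50) = -140/23*(-50) = 7000/23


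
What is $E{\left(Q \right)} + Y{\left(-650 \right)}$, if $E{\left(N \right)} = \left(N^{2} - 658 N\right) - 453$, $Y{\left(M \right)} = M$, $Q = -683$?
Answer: $914800$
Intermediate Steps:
$E{\left(N \right)} = -453 + N^{2} - 658 N$
$E{\left(Q \right)} + Y{\left(-650 \right)} = \left(-453 + \left(-683\right)^{2} - -449414\right) - 650 = \left(-453 + 466489 + 449414\right) - 650 = 915450 - 650 = 914800$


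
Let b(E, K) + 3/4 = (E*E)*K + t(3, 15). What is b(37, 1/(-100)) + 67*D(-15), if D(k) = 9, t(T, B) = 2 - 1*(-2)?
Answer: 14814/25 ≈ 592.56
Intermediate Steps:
t(T, B) = 4 (t(T, B) = 2 + 2 = 4)
b(E, K) = 13/4 + K*E² (b(E, K) = -¾ + ((E*E)*K + 4) = -¾ + (E²*K + 4) = -¾ + (K*E² + 4) = -¾ + (4 + K*E²) = 13/4 + K*E²)
b(37, 1/(-100)) + 67*D(-15) = (13/4 + 37²/(-100)) + 67*9 = (13/4 - 1/100*1369) + 603 = (13/4 - 1369/100) + 603 = -261/25 + 603 = 14814/25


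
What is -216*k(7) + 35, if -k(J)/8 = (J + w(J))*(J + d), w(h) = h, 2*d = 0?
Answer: 169379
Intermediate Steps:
d = 0 (d = (1/2)*0 = 0)
k(J) = -16*J**2 (k(J) = -8*(J + J)*(J + 0) = -8*2*J*J = -16*J**2)
-216*k(7) + 35 = -(-3456)*7**2 + 35 = -(-3456)*49 + 35 = -216*(-784) + 35 = 169344 + 35 = 169379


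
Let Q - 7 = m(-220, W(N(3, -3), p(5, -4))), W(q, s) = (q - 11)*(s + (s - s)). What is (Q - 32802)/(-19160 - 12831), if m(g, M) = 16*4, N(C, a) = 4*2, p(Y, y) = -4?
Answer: 32731/31991 ≈ 1.0231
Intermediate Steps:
N(C, a) = 8
W(q, s) = s*(-11 + q) (W(q, s) = (-11 + q)*(s + 0) = (-11 + q)*s = s*(-11 + q))
m(g, M) = 64
Q = 71 (Q = 7 + 64 = 71)
(Q - 32802)/(-19160 - 12831) = (71 - 32802)/(-19160 - 12831) = -32731/(-31991) = -32731*(-1/31991) = 32731/31991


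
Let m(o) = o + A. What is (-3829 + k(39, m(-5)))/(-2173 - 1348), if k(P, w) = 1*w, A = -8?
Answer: 3842/3521 ≈ 1.0912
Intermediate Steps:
m(o) = -8 + o (m(o) = o - 8 = -8 + o)
k(P, w) = w
(-3829 + k(39, m(-5)))/(-2173 - 1348) = (-3829 + (-8 - 5))/(-2173 - 1348) = (-3829 - 13)/(-3521) = -3842*(-1/3521) = 3842/3521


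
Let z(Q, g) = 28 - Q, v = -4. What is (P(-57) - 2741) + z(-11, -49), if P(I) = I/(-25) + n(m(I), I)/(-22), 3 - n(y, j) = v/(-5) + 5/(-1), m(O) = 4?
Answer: -742513/275 ≈ -2700.0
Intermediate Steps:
n(y, j) = 36/5 (n(y, j) = 3 - (-4/(-5) + 5/(-1)) = 3 - (-4*(-1/5) + 5*(-1)) = 3 - (4/5 - 5) = 3 - 1*(-21/5) = 3 + 21/5 = 36/5)
P(I) = -18/55 - I/25 (P(I) = I/(-25) + (36/5)/(-22) = I*(-1/25) + (36/5)*(-1/22) = -I/25 - 18/55 = -18/55 - I/25)
(P(-57) - 2741) + z(-11, -49) = ((-18/55 - 1/25*(-57)) - 2741) + (28 - 1*(-11)) = ((-18/55 + 57/25) - 2741) + (28 + 11) = (537/275 - 2741) + 39 = -753238/275 + 39 = -742513/275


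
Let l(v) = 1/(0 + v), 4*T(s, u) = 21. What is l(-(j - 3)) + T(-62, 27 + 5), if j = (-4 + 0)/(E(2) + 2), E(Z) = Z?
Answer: 11/2 ≈ 5.5000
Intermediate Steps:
j = -1 (j = (-4 + 0)/(2 + 2) = -4/4 = -4*¼ = -1)
T(s, u) = 21/4 (T(s, u) = (¼)*21 = 21/4)
l(v) = 1/v
l(-(j - 3)) + T(-62, 27 + 5) = 1/(-(-1 - 3)) + 21/4 = 1/(-1*(-4)) + 21/4 = 1/4 + 21/4 = ¼ + 21/4 = 11/2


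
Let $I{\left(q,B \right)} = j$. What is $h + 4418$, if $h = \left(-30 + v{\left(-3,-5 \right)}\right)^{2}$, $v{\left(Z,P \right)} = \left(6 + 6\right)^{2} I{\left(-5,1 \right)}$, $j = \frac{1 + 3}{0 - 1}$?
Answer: $371654$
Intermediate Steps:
$j = -4$ ($j = \frac{4}{-1} = 4 \left(-1\right) = -4$)
$I{\left(q,B \right)} = -4$
$v{\left(Z,P \right)} = -576$ ($v{\left(Z,P \right)} = \left(6 + 6\right)^{2} \left(-4\right) = 12^{2} \left(-4\right) = 144 \left(-4\right) = -576$)
$h = 367236$ ($h = \left(-30 - 576\right)^{2} = \left(-606\right)^{2} = 367236$)
$h + 4418 = 367236 + 4418 = 371654$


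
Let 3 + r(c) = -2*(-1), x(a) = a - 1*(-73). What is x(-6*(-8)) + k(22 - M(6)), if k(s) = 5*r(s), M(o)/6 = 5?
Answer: 116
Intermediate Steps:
M(o) = 30 (M(o) = 6*5 = 30)
x(a) = 73 + a (x(a) = a + 73 = 73 + a)
r(c) = -1 (r(c) = -3 - 2*(-1) = -3 + 2 = -1)
k(s) = -5 (k(s) = 5*(-1) = -5)
x(-6*(-8)) + k(22 - M(6)) = (73 - 6*(-8)) - 5 = (73 + 48) - 5 = 121 - 5 = 116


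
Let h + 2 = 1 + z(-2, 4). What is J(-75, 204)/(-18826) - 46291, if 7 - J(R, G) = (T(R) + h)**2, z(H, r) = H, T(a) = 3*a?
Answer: -871422389/18826 ≈ -46288.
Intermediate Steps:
h = -3 (h = -2 + (1 - 2) = -2 - 1 = -3)
J(R, G) = 7 - (-3 + 3*R)**2 (J(R, G) = 7 - (3*R - 3)**2 = 7 - (-3 + 3*R)**2)
J(-75, 204)/(-18826) - 46291 = (7 - 9*(-1 - 75)**2)/(-18826) - 46291 = (7 - 9*(-76)**2)*(-1/18826) - 46291 = (7 - 9*5776)*(-1/18826) - 46291 = (7 - 51984)*(-1/18826) - 46291 = -51977*(-1/18826) - 46291 = 51977/18826 - 46291 = -871422389/18826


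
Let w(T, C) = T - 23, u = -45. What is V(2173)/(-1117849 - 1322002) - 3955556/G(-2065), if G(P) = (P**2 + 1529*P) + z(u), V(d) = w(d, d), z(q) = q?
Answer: -9653346871406/2700414887545 ≈ -3.5748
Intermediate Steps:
w(T, C) = -23 + T
V(d) = -23 + d
G(P) = -45 + P**2 + 1529*P (G(P) = (P**2 + 1529*P) - 45 = -45 + P**2 + 1529*P)
V(2173)/(-1117849 - 1322002) - 3955556/G(-2065) = (-23 + 2173)/(-1117849 - 1322002) - 3955556/(-45 + (-2065)**2 + 1529*(-2065)) = 2150/(-2439851) - 3955556/(-45 + 4264225 - 3157385) = 2150*(-1/2439851) - 3955556/1106795 = -2150/2439851 - 3955556*1/1106795 = -2150/2439851 - 3955556/1106795 = -9653346871406/2700414887545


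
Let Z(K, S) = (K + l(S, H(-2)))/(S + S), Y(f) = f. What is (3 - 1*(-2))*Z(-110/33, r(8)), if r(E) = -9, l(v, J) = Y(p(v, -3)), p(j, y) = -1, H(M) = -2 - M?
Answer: 65/54 ≈ 1.2037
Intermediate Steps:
l(v, J) = -1
Z(K, S) = (-1 + K)/(2*S) (Z(K, S) = (K - 1)/(S + S) = (-1 + K)/((2*S)) = (-1 + K)*(1/(2*S)) = (-1 + K)/(2*S))
(3 - 1*(-2))*Z(-110/33, r(8)) = (3 - 1*(-2))*((½)*(-1 - 110/33)/(-9)) = (3 + 2)*((½)*(-⅑)*(-1 - 110*1/33)) = 5*((½)*(-⅑)*(-1 - 10/3)) = 5*((½)*(-⅑)*(-13/3)) = 5*(13/54) = 65/54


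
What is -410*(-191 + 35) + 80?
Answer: 64040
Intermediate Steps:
-410*(-191 + 35) + 80 = -410*(-156) + 80 = 63960 + 80 = 64040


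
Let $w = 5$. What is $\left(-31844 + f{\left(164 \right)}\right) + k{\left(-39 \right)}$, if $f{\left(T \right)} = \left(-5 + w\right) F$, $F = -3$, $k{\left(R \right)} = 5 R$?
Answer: $-32039$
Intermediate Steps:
$f{\left(T \right)} = 0$ ($f{\left(T \right)} = \left(-5 + 5\right) \left(-3\right) = 0 \left(-3\right) = 0$)
$\left(-31844 + f{\left(164 \right)}\right) + k{\left(-39 \right)} = \left(-31844 + 0\right) + 5 \left(-39\right) = -31844 - 195 = -32039$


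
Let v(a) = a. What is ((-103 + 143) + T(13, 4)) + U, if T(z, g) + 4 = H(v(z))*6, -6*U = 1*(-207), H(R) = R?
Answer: 297/2 ≈ 148.50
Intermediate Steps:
U = 69/2 (U = -(-207)/6 = -⅙*(-207) = 69/2 ≈ 34.500)
T(z, g) = -4 + 6*z (T(z, g) = -4 + z*6 = -4 + 6*z)
((-103 + 143) + T(13, 4)) + U = ((-103 + 143) + (-4 + 6*13)) + 69/2 = (40 + (-4 + 78)) + 69/2 = (40 + 74) + 69/2 = 114 + 69/2 = 297/2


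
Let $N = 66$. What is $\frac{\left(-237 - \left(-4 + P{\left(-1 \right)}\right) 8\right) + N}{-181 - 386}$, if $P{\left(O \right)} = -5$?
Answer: $\frac{11}{63} \approx 0.1746$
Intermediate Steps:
$\frac{\left(-237 - \left(-4 + P{\left(-1 \right)}\right) 8\right) + N}{-181 - 386} = \frac{\left(-237 - \left(-4 - 5\right) 8\right) + 66}{-181 - 386} = \frac{\left(-237 - \left(-9\right) 8\right) + 66}{-567} = \left(\left(-237 - -72\right) + 66\right) \left(- \frac{1}{567}\right) = \left(\left(-237 + 72\right) + 66\right) \left(- \frac{1}{567}\right) = \left(-165 + 66\right) \left(- \frac{1}{567}\right) = \left(-99\right) \left(- \frac{1}{567}\right) = \frac{11}{63}$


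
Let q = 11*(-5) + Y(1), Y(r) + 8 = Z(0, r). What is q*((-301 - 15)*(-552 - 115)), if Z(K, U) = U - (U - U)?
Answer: -13067864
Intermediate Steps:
Z(K, U) = U (Z(K, U) = U - 1*0 = U + 0 = U)
Y(r) = -8 + r
q = -62 (q = 11*(-5) + (-8 + 1) = -55 - 7 = -62)
q*((-301 - 15)*(-552 - 115)) = -62*(-301 - 15)*(-552 - 115) = -(-19592)*(-667) = -62*210772 = -13067864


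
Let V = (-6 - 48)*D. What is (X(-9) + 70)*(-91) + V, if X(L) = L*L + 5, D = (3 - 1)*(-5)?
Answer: -13656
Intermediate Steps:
D = -10 (D = 2*(-5) = -10)
X(L) = 5 + L² (X(L) = L² + 5 = 5 + L²)
V = 540 (V = (-6 - 48)*(-10) = -54*(-10) = 540)
(X(-9) + 70)*(-91) + V = ((5 + (-9)²) + 70)*(-91) + 540 = ((5 + 81) + 70)*(-91) + 540 = (86 + 70)*(-91) + 540 = 156*(-91) + 540 = -14196 + 540 = -13656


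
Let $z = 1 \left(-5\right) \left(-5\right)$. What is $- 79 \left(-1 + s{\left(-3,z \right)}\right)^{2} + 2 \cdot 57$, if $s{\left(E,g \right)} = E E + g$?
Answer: $-85917$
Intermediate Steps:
$z = 25$ ($z = \left(-5\right) \left(-5\right) = 25$)
$s{\left(E,g \right)} = g + E^{2}$ ($s{\left(E,g \right)} = E^{2} + g = g + E^{2}$)
$- 79 \left(-1 + s{\left(-3,z \right)}\right)^{2} + 2 \cdot 57 = - 79 \left(-1 + \left(25 + \left(-3\right)^{2}\right)\right)^{2} + 2 \cdot 57 = - 79 \left(-1 + \left(25 + 9\right)\right)^{2} + 114 = - 79 \left(-1 + 34\right)^{2} + 114 = - 79 \cdot 33^{2} + 114 = \left(-79\right) 1089 + 114 = -86031 + 114 = -85917$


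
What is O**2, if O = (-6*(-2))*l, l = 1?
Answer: 144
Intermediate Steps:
O = 12 (O = -6*(-2)*1 = 12*1 = 12)
O**2 = 12**2 = 144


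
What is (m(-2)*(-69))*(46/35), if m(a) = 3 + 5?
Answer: -25392/35 ≈ -725.49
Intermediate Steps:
m(a) = 8
(m(-2)*(-69))*(46/35) = (8*(-69))*(46/35) = -25392/35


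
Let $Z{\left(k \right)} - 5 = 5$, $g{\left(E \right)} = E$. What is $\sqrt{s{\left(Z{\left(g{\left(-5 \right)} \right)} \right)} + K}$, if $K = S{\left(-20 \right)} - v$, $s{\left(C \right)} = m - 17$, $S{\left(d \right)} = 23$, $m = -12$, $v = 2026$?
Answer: $4 i \sqrt{127} \approx 45.078 i$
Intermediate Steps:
$Z{\left(k \right)} = 10$ ($Z{\left(k \right)} = 5 + 5 = 10$)
$s{\left(C \right)} = -29$ ($s{\left(C \right)} = -12 - 17 = -29$)
$K = -2003$ ($K = 23 - 2026 = -2003$)
$\sqrt{s{\left(Z{\left(g{\left(-5 \right)} \right)} \right)} + K} = \sqrt{-29 - 2003} = \sqrt{-2032} = 4 i \sqrt{127}$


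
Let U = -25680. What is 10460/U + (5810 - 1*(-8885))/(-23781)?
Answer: -3478427/3392756 ≈ -1.0253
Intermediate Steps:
10460/U + (5810 - 1*(-8885))/(-23781) = 10460/(-25680) + (5810 - 1*(-8885))/(-23781) = 10460*(-1/25680) + (5810 + 8885)*(-1/23781) = -523/1284 + 14695*(-1/23781) = -523/1284 - 14695/23781 = -3478427/3392756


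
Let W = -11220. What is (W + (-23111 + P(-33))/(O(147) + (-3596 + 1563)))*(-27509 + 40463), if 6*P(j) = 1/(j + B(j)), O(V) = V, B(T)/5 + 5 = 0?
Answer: -15881512309429/109388 ≈ -1.4519e+8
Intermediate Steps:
B(T) = -25 (B(T) = -25 + 5*0 = -25 + 0 = -25)
P(j) = 1/(6*(-25 + j)) (P(j) = 1/(6*(j - 25)) = 1/(6*(-25 + j)))
(W + (-23111 + P(-33))/(O(147) + (-3596 + 1563)))*(-27509 + 40463) = (-11220 + (-23111 + 1/(6*(-25 - 33)))/(147 + (-3596 + 1563)))*(-27509 + 40463) = (-11220 + (-23111 + (⅙)/(-58))/(147 - 2033))*12954 = (-11220 + (-23111 + (⅙)*(-1/58))/(-1886))*12954 = (-11220 + (-23111 - 1/348)*(-1/1886))*12954 = (-11220 - 8042629/348*(-1/1886))*12954 = (-11220 + 8042629/656328)*12954 = -7355957531/656328*12954 = -15881512309429/109388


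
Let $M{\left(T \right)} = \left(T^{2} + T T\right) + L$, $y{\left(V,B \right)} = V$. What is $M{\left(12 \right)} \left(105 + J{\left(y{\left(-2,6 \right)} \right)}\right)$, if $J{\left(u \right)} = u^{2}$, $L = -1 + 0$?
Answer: $31283$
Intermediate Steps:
$L = -1$
$M{\left(T \right)} = -1 + 2 T^{2}$ ($M{\left(T \right)} = \left(T^{2} + T T\right) - 1 = \left(T^{2} + T^{2}\right) - 1 = 2 T^{2} - 1 = -1 + 2 T^{2}$)
$M{\left(12 \right)} \left(105 + J{\left(y{\left(-2,6 \right)} \right)}\right) = \left(-1 + 2 \cdot 12^{2}\right) \left(105 + \left(-2\right)^{2}\right) = \left(-1 + 2 \cdot 144\right) \left(105 + 4\right) = \left(-1 + 288\right) 109 = 287 \cdot 109 = 31283$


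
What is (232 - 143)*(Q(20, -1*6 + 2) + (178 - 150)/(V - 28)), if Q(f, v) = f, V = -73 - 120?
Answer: 390888/221 ≈ 1768.7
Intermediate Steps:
V = -193
(232 - 143)*(Q(20, -1*6 + 2) + (178 - 150)/(V - 28)) = (232 - 143)*(20 + (178 - 150)/(-193 - 28)) = 89*(20 + 28/(-221)) = 89*(20 + 28*(-1/221)) = 89*(20 - 28/221) = 89*(4392/221) = 390888/221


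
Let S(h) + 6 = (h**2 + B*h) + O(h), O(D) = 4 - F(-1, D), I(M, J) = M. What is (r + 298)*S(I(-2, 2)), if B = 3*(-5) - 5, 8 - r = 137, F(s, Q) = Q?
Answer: 7436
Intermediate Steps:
r = -129 (r = 8 - 1*137 = 8 - 137 = -129)
O(D) = 4 - D
B = -20 (B = -15 - 5 = -20)
S(h) = -2 + h**2 - 21*h (S(h) = -6 + ((h**2 - 20*h) + (4 - h)) = -6 + (4 + h**2 - 21*h) = -2 + h**2 - 21*h)
(r + 298)*S(I(-2, 2)) = (-129 + 298)*(-2 + (-2)**2 - 21*(-2)) = 169*(-2 + 4 + 42) = 169*44 = 7436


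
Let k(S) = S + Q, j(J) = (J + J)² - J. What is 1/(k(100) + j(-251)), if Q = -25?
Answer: 1/252330 ≈ 3.9631e-6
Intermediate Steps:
j(J) = -J + 4*J² (j(J) = (2*J)² - J = 4*J² - J = -J + 4*J²)
k(S) = -25 + S (k(S) = S - 25 = -25 + S)
1/(k(100) + j(-251)) = 1/((-25 + 100) - 251*(-1 + 4*(-251))) = 1/(75 - 251*(-1 - 1004)) = 1/(75 - 251*(-1005)) = 1/(75 + 252255) = 1/252330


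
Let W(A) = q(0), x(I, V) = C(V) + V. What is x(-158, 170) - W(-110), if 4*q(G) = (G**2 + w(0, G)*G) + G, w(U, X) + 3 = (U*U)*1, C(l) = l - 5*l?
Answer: -510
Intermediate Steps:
C(l) = -4*l
w(U, X) = -3 + U**2 (w(U, X) = -3 + (U*U)*1 = -3 + U**2*1 = -3 + U**2)
x(I, V) = -3*V (x(I, V) = -4*V + V = -3*V)
q(G) = -G/2 + G**2/4 (q(G) = ((G**2 + (-3 + 0**2)*G) + G)/4 = ((G**2 + (-3 + 0)*G) + G)/4 = ((G**2 - 3*G) + G)/4 = (G**2 - 2*G)/4 = -G/2 + G**2/4)
W(A) = 0 (W(A) = (1/4)*0*(-2 + 0) = (1/4)*0*(-2) = 0)
x(-158, 170) - W(-110) = -3*170 - 1*0 = -510 + 0 = -510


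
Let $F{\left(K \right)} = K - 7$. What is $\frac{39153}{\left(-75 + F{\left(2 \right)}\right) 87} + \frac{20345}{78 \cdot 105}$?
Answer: $- \frac{459133}{146160} \approx -3.1413$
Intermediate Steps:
$F{\left(K \right)} = -7 + K$
$\frac{39153}{\left(-75 + F{\left(2 \right)}\right) 87} + \frac{20345}{78 \cdot 105} = \frac{39153}{\left(-75 + \left(-7 + 2\right)\right) 87} + \frac{20345}{78 \cdot 105} = \frac{39153}{\left(-75 - 5\right) 87} + \frac{20345}{8190} = \frac{39153}{\left(-80\right) 87} + 20345 \cdot \frac{1}{8190} = \frac{39153}{-6960} + \frac{313}{126} = 39153 \left(- \frac{1}{6960}\right) + \frac{313}{126} = - \frac{13051}{2320} + \frac{313}{126} = - \frac{459133}{146160}$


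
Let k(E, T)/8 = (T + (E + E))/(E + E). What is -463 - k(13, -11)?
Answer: -6079/13 ≈ -467.62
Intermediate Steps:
k(E, T) = 4*(T + 2*E)/E (k(E, T) = 8*((T + (E + E))/(E + E)) = 8*((T + 2*E)/((2*E))) = 8*((T + 2*E)*(1/(2*E))) = 8*((T + 2*E)/(2*E)) = 4*(T + 2*E)/E)
-463 - k(13, -11) = -463 - (8 + 4*(-11)/13) = -463 - (8 + 4*(-11)*(1/13)) = -463 - (8 - 44/13) = -463 - 1*60/13 = -463 - 60/13 = -6079/13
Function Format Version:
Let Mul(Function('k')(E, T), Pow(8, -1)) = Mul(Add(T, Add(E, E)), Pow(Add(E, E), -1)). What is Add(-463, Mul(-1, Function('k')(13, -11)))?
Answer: Rational(-6079, 13) ≈ -467.62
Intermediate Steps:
Function('k')(E, T) = Mul(4, Pow(E, -1), Add(T, Mul(2, E))) (Function('k')(E, T) = Mul(8, Mul(Add(T, Add(E, E)), Pow(Add(E, E), -1))) = Mul(8, Mul(Add(T, Mul(2, E)), Pow(Mul(2, E), -1))) = Mul(8, Mul(Add(T, Mul(2, E)), Mul(Rational(1, 2), Pow(E, -1)))) = Mul(8, Mul(Rational(1, 2), Pow(E, -1), Add(T, Mul(2, E)))) = Mul(4, Pow(E, -1), Add(T, Mul(2, E))))
Add(-463, Mul(-1, Function('k')(13, -11))) = Add(-463, Mul(-1, Add(8, Mul(4, -11, Pow(13, -1))))) = Add(-463, Mul(-1, Add(8, Mul(4, -11, Rational(1, 13))))) = Add(-463, Mul(-1, Add(8, Rational(-44, 13)))) = Add(-463, Mul(-1, Rational(60, 13))) = Add(-463, Rational(-60, 13)) = Rational(-6079, 13)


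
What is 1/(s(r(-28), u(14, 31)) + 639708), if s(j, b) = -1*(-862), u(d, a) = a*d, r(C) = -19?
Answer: 1/640570 ≈ 1.5611e-6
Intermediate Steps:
s(j, b) = 862
1/(s(r(-28), u(14, 31)) + 639708) = 1/(862 + 639708) = 1/640570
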